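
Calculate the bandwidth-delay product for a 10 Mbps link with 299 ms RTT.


BDP = bandwidth * RTT
= 10 Mbps * 299 ms
= 10 * 1e6 * 299 / 1000 bits
= 2990000 bits
= 373750 bytes
= 364.9902 KB
BDP = 2990000 bits (373750 bytes)


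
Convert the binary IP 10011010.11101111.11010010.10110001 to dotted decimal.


10011010 = 154
11101111 = 239
11010010 = 210
10110001 = 177
IP: 154.239.210.177


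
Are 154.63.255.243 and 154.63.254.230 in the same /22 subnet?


Mask: 255.255.252.0
154.63.255.243 AND mask = 154.63.252.0
154.63.254.230 AND mask = 154.63.252.0
Yes, same subnet (154.63.252.0)


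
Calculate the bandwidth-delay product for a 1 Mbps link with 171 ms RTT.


BDP = bandwidth * RTT
= 1 Mbps * 171 ms
= 1 * 1e6 * 171 / 1000 bits
= 171000 bits
= 21375 bytes
= 20.874 KB
BDP = 171000 bits (21375 bytes)


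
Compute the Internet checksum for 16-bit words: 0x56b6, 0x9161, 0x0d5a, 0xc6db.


Sum all words (with carry folding):
+ 0x56b6 = 0x56b6
+ 0x9161 = 0xe817
+ 0x0d5a = 0xf571
+ 0xc6db = 0xbc4d
One's complement: ~0xbc4d
Checksum = 0x43b2


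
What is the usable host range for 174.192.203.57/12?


Network: 174.192.0.0
Broadcast: 174.207.255.255
First usable = network + 1
Last usable = broadcast - 1
Range: 174.192.0.1 to 174.207.255.254


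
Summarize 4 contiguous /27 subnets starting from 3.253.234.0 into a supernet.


Original prefix: /27
Number of subnets: 4 = 2^2
New prefix = 27 - 2 = 25
Supernet: 3.253.234.0/25


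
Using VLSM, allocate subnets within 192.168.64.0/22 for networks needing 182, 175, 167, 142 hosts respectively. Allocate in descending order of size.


182 hosts -> /24 (254 usable): 192.168.64.0/24
175 hosts -> /24 (254 usable): 192.168.65.0/24
167 hosts -> /24 (254 usable): 192.168.66.0/24
142 hosts -> /24 (254 usable): 192.168.67.0/24
Allocation: 192.168.64.0/24 (182 hosts, 254 usable); 192.168.65.0/24 (175 hosts, 254 usable); 192.168.66.0/24 (167 hosts, 254 usable); 192.168.67.0/24 (142 hosts, 254 usable)


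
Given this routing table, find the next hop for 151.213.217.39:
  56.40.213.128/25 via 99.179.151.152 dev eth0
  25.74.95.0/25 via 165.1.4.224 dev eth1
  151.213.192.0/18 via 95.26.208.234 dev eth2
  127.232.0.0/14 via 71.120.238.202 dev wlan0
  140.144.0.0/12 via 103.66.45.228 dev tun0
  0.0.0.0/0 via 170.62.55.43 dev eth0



Longest prefix match for 151.213.217.39:
  /25 56.40.213.128: no
  /25 25.74.95.0: no
  /18 151.213.192.0: MATCH
  /14 127.232.0.0: no
  /12 140.144.0.0: no
  /0 0.0.0.0: MATCH
Selected: next-hop 95.26.208.234 via eth2 (matched /18)


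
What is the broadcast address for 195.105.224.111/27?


Network: 195.105.224.96/27
Host bits = 5
Set all host bits to 1:
Broadcast: 195.105.224.127


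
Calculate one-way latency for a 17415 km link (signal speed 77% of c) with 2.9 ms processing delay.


Speed = 0.77 * 3e5 km/s = 231000 km/s
Propagation delay = 17415 / 231000 = 0.0754 s = 75.3896 ms
Processing delay = 2.9 ms
Total one-way latency = 78.2896 ms


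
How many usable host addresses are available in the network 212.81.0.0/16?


Host bits = 32 - 16 = 16
Total addresses = 2^16 = 65536
Usable = total - 2 (network and broadcast)
Usable hosts: 65534


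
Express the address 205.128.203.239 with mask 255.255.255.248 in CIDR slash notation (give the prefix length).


Binary: 11111111.11111111.11111111.11111000
Count leading 1s
Prefix: /29


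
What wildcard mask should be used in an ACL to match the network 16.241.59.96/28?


Subnet mask: 255.255.255.240
Wildcard = 255.255.255.255 - subnet mask
255 - 255 = 0
255 - 255 = 0
255 - 255 = 0
255 - 240 = 15
Wildcard: 0.0.0.15


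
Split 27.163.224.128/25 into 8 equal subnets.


New prefix = 25 + 3 = 28
Each subnet has 16 addresses
  27.163.224.128/28
  27.163.224.144/28
  27.163.224.160/28
  27.163.224.176/28
  27.163.224.192/28
  27.163.224.208/28
  27.163.224.224/28
  27.163.224.240/28
Subnets: 27.163.224.128/28, 27.163.224.144/28, 27.163.224.160/28, 27.163.224.176/28, 27.163.224.192/28, 27.163.224.208/28, 27.163.224.224/28, 27.163.224.240/28


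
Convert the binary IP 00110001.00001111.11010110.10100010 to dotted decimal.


00110001 = 49
00001111 = 15
11010110 = 214
10100010 = 162
IP: 49.15.214.162


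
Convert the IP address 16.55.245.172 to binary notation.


16 = 00010000
55 = 00110111
245 = 11110101
172 = 10101100
Binary: 00010000.00110111.11110101.10101100


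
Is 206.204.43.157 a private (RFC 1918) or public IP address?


RFC 1918 private ranges:
  10.0.0.0/8 (10.0.0.0 - 10.255.255.255)
  172.16.0.0/12 (172.16.0.0 - 172.31.255.255)
  192.168.0.0/16 (192.168.0.0 - 192.168.255.255)
Public (not in any RFC 1918 range)


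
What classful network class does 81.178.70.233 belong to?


First octet: 81
Binary: 01010001
0xxxxxxx -> Class A (1-126)
Class A, default mask 255.0.0.0 (/8)


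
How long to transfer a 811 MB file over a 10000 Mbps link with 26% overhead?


Effective throughput = 10000 * (1 - 26/100) = 7400 Mbps
File size in Mb = 811 * 8 = 6488 Mb
Time = 6488 / 7400
Time = 0.8768 seconds


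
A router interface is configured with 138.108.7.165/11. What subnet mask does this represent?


/11 means 11 network bits, 21 host bits
Binary: 11111111111000000000000000000000
Mask: 255.224.0.0


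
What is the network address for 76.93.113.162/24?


IP:   01001100.01011101.01110001.10100010
Mask: 11111111.11111111.11111111.00000000
AND operation:
Net:  01001100.01011101.01110001.00000000
Network: 76.93.113.0/24


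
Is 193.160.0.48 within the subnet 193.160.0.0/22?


Subnet network: 193.160.0.0
Test IP AND mask: 193.160.0.0
Yes, 193.160.0.48 is in 193.160.0.0/22


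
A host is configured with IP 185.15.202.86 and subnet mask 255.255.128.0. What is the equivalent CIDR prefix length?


Binary: 11111111.11111111.10000000.00000000
Count leading 1s
Prefix: /17


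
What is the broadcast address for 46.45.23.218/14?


Network: 46.44.0.0/14
Host bits = 18
Set all host bits to 1:
Broadcast: 46.47.255.255


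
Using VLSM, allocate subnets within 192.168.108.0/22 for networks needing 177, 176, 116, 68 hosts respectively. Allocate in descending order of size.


177 hosts -> /24 (254 usable): 192.168.108.0/24
176 hosts -> /24 (254 usable): 192.168.109.0/24
116 hosts -> /25 (126 usable): 192.168.110.0/25
68 hosts -> /25 (126 usable): 192.168.110.128/25
Allocation: 192.168.108.0/24 (177 hosts, 254 usable); 192.168.109.0/24 (176 hosts, 254 usable); 192.168.110.0/25 (116 hosts, 126 usable); 192.168.110.128/25 (68 hosts, 126 usable)


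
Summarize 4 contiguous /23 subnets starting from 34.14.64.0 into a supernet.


Original prefix: /23
Number of subnets: 4 = 2^2
New prefix = 23 - 2 = 21
Supernet: 34.14.64.0/21


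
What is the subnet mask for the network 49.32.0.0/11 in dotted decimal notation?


/11 means 11 network bits, 21 host bits
Binary: 11111111111000000000000000000000
Mask: 255.224.0.0


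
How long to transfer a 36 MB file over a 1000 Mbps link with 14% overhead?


Effective throughput = 1000 * (1 - 14/100) = 860 Mbps
File size in Mb = 36 * 8 = 288 Mb
Time = 288 / 860
Time = 0.3349 seconds


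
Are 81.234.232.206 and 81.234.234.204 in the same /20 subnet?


Mask: 255.255.240.0
81.234.232.206 AND mask = 81.234.224.0
81.234.234.204 AND mask = 81.234.224.0
Yes, same subnet (81.234.224.0)


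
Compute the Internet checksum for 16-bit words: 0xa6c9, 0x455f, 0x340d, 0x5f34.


Sum all words (with carry folding):
+ 0xa6c9 = 0xa6c9
+ 0x455f = 0xec28
+ 0x340d = 0x2036
+ 0x5f34 = 0x7f6a
One's complement: ~0x7f6a
Checksum = 0x8095


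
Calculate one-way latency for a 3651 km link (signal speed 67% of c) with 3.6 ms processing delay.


Speed = 0.67 * 3e5 km/s = 201000 km/s
Propagation delay = 3651 / 201000 = 0.0182 s = 18.1642 ms
Processing delay = 3.6 ms
Total one-way latency = 21.7642 ms


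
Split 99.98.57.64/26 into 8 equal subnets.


New prefix = 26 + 3 = 29
Each subnet has 8 addresses
  99.98.57.64/29
  99.98.57.72/29
  99.98.57.80/29
  99.98.57.88/29
  99.98.57.96/29
  99.98.57.104/29
  99.98.57.112/29
  99.98.57.120/29
Subnets: 99.98.57.64/29, 99.98.57.72/29, 99.98.57.80/29, 99.98.57.88/29, 99.98.57.96/29, 99.98.57.104/29, 99.98.57.112/29, 99.98.57.120/29


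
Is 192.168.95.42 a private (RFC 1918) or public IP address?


RFC 1918 private ranges:
  10.0.0.0/8 (10.0.0.0 - 10.255.255.255)
  172.16.0.0/12 (172.16.0.0 - 172.31.255.255)
  192.168.0.0/16 (192.168.0.0 - 192.168.255.255)
Private (in 192.168.0.0/16)


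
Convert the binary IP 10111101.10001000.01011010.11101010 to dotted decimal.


10111101 = 189
10001000 = 136
01011010 = 90
11101010 = 234
IP: 189.136.90.234


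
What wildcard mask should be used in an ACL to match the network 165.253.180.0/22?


Subnet mask: 255.255.252.0
Wildcard = 255.255.255.255 - subnet mask
255 - 255 = 0
255 - 255 = 0
255 - 252 = 3
255 - 0 = 255
Wildcard: 0.0.3.255


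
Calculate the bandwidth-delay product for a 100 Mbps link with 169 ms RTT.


BDP = bandwidth * RTT
= 100 Mbps * 169 ms
= 100 * 1e6 * 169 / 1000 bits
= 16900000 bits
= 2112500 bytes
= 2062.9883 KB
BDP = 16900000 bits (2112500 bytes)


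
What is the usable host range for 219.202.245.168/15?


Network: 219.202.0.0
Broadcast: 219.203.255.255
First usable = network + 1
Last usable = broadcast - 1
Range: 219.202.0.1 to 219.203.255.254


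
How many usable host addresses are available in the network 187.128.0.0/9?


Host bits = 32 - 9 = 23
Total addresses = 2^23 = 8388608
Usable = total - 2 (network and broadcast)
Usable hosts: 8388606


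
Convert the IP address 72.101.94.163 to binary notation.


72 = 01001000
101 = 01100101
94 = 01011110
163 = 10100011
Binary: 01001000.01100101.01011110.10100011


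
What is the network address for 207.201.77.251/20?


IP:   11001111.11001001.01001101.11111011
Mask: 11111111.11111111.11110000.00000000
AND operation:
Net:  11001111.11001001.01000000.00000000
Network: 207.201.64.0/20


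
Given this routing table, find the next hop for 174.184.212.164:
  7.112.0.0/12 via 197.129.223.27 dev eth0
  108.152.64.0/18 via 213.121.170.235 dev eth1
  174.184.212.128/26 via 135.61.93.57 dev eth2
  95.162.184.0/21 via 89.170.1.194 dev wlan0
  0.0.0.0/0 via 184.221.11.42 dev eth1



Longest prefix match for 174.184.212.164:
  /12 7.112.0.0: no
  /18 108.152.64.0: no
  /26 174.184.212.128: MATCH
  /21 95.162.184.0: no
  /0 0.0.0.0: MATCH
Selected: next-hop 135.61.93.57 via eth2 (matched /26)


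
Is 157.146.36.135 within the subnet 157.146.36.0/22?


Subnet network: 157.146.36.0
Test IP AND mask: 157.146.36.0
Yes, 157.146.36.135 is in 157.146.36.0/22


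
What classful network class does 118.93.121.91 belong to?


First octet: 118
Binary: 01110110
0xxxxxxx -> Class A (1-126)
Class A, default mask 255.0.0.0 (/8)


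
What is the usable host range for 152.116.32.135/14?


Network: 152.116.0.0
Broadcast: 152.119.255.255
First usable = network + 1
Last usable = broadcast - 1
Range: 152.116.0.1 to 152.119.255.254


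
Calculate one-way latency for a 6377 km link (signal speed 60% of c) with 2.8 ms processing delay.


Speed = 0.6 * 3e5 km/s = 180000 km/s
Propagation delay = 6377 / 180000 = 0.0354 s = 35.4278 ms
Processing delay = 2.8 ms
Total one-way latency = 38.2278 ms


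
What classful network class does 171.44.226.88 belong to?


First octet: 171
Binary: 10101011
10xxxxxx -> Class B (128-191)
Class B, default mask 255.255.0.0 (/16)


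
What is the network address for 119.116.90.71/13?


IP:   01110111.01110100.01011010.01000111
Mask: 11111111.11111000.00000000.00000000
AND operation:
Net:  01110111.01110000.00000000.00000000
Network: 119.112.0.0/13


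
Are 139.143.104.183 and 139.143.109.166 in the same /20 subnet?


Mask: 255.255.240.0
139.143.104.183 AND mask = 139.143.96.0
139.143.109.166 AND mask = 139.143.96.0
Yes, same subnet (139.143.96.0)


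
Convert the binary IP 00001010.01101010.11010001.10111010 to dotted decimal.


00001010 = 10
01101010 = 106
11010001 = 209
10111010 = 186
IP: 10.106.209.186


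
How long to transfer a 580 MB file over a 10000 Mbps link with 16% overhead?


Effective throughput = 10000 * (1 - 16/100) = 8400 Mbps
File size in Mb = 580 * 8 = 4640 Mb
Time = 4640 / 8400
Time = 0.5524 seconds


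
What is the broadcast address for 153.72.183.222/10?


Network: 153.64.0.0/10
Host bits = 22
Set all host bits to 1:
Broadcast: 153.127.255.255


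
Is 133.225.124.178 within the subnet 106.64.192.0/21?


Subnet network: 106.64.192.0
Test IP AND mask: 133.225.120.0
No, 133.225.124.178 is not in 106.64.192.0/21


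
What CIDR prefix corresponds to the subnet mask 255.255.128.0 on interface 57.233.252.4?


Binary: 11111111.11111111.10000000.00000000
Count leading 1s
Prefix: /17


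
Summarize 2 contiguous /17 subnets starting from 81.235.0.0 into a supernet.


Original prefix: /17
Number of subnets: 2 = 2^1
New prefix = 17 - 1 = 16
Supernet: 81.235.0.0/16


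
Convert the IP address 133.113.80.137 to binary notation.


133 = 10000101
113 = 01110001
80 = 01010000
137 = 10001001
Binary: 10000101.01110001.01010000.10001001


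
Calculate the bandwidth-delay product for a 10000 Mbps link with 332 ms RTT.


BDP = bandwidth * RTT
= 10000 Mbps * 332 ms
= 10000 * 1e6 * 332 / 1000 bits
= 3320000000 bits
= 415000000 bytes
= 405273.4375 KB
BDP = 3320000000 bits (415000000 bytes)


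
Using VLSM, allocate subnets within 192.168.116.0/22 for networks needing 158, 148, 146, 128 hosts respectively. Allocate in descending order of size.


158 hosts -> /24 (254 usable): 192.168.116.0/24
148 hosts -> /24 (254 usable): 192.168.117.0/24
146 hosts -> /24 (254 usable): 192.168.118.0/24
128 hosts -> /24 (254 usable): 192.168.119.0/24
Allocation: 192.168.116.0/24 (158 hosts, 254 usable); 192.168.117.0/24 (148 hosts, 254 usable); 192.168.118.0/24 (146 hosts, 254 usable); 192.168.119.0/24 (128 hosts, 254 usable)


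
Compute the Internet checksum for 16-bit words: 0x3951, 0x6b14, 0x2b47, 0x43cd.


Sum all words (with carry folding):
+ 0x3951 = 0x3951
+ 0x6b14 = 0xa465
+ 0x2b47 = 0xcfac
+ 0x43cd = 0x137a
One's complement: ~0x137a
Checksum = 0xec85


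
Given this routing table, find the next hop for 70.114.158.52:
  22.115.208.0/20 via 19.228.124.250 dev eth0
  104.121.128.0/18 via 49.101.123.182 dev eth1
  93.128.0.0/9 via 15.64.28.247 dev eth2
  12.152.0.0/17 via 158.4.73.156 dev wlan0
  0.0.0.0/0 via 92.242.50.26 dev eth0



Longest prefix match for 70.114.158.52:
  /20 22.115.208.0: no
  /18 104.121.128.0: no
  /9 93.128.0.0: no
  /17 12.152.0.0: no
  /0 0.0.0.0: MATCH
Selected: next-hop 92.242.50.26 via eth0 (matched /0)


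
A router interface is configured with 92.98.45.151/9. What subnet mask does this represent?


/9 means 9 network bits, 23 host bits
Binary: 11111111100000000000000000000000
Mask: 255.128.0.0


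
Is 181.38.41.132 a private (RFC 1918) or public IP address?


RFC 1918 private ranges:
  10.0.0.0/8 (10.0.0.0 - 10.255.255.255)
  172.16.0.0/12 (172.16.0.0 - 172.31.255.255)
  192.168.0.0/16 (192.168.0.0 - 192.168.255.255)
Public (not in any RFC 1918 range)


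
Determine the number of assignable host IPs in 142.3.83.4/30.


Host bits = 32 - 30 = 2
Total addresses = 2^2 = 4
Usable = total - 2 (network and broadcast)
Usable hosts: 2


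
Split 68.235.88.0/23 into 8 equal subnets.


New prefix = 23 + 3 = 26
Each subnet has 64 addresses
  68.235.88.0/26
  68.235.88.64/26
  68.235.88.128/26
  68.235.88.192/26
  68.235.89.0/26
  68.235.89.64/26
  68.235.89.128/26
  68.235.89.192/26
Subnets: 68.235.88.0/26, 68.235.88.64/26, 68.235.88.128/26, 68.235.88.192/26, 68.235.89.0/26, 68.235.89.64/26, 68.235.89.128/26, 68.235.89.192/26


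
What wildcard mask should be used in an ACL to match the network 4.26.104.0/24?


Subnet mask: 255.255.255.0
Wildcard = 255.255.255.255 - subnet mask
255 - 255 = 0
255 - 255 = 0
255 - 255 = 0
255 - 0 = 255
Wildcard: 0.0.0.255


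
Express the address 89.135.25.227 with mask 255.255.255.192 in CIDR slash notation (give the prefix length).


Binary: 11111111.11111111.11111111.11000000
Count leading 1s
Prefix: /26


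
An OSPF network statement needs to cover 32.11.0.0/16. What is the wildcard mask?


Subnet mask: 255.255.0.0
Wildcard = 255.255.255.255 - subnet mask
255 - 255 = 0
255 - 255 = 0
255 - 0 = 255
255 - 0 = 255
Wildcard: 0.0.255.255


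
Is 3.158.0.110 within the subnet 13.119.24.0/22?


Subnet network: 13.119.24.0
Test IP AND mask: 3.158.0.0
No, 3.158.0.110 is not in 13.119.24.0/22


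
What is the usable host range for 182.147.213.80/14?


Network: 182.144.0.0
Broadcast: 182.147.255.255
First usable = network + 1
Last usable = broadcast - 1
Range: 182.144.0.1 to 182.147.255.254


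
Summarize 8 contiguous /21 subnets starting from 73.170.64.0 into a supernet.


Original prefix: /21
Number of subnets: 8 = 2^3
New prefix = 21 - 3 = 18
Supernet: 73.170.64.0/18


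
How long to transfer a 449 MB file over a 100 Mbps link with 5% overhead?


Effective throughput = 100 * (1 - 5/100) = 95 Mbps
File size in Mb = 449 * 8 = 3592 Mb
Time = 3592 / 95
Time = 37.8105 seconds


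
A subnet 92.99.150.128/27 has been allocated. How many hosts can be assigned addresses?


Host bits = 32 - 27 = 5
Total addresses = 2^5 = 32
Usable = total - 2 (network and broadcast)
Usable hosts: 30


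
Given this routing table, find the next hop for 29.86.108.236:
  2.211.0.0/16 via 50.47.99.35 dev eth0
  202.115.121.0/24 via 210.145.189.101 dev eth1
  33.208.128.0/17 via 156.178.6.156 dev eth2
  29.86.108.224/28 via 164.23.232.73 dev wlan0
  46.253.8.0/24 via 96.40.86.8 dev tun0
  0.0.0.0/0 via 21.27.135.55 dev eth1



Longest prefix match for 29.86.108.236:
  /16 2.211.0.0: no
  /24 202.115.121.0: no
  /17 33.208.128.0: no
  /28 29.86.108.224: MATCH
  /24 46.253.8.0: no
  /0 0.0.0.0: MATCH
Selected: next-hop 164.23.232.73 via wlan0 (matched /28)


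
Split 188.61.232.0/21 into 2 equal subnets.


New prefix = 21 + 1 = 22
Each subnet has 1024 addresses
  188.61.232.0/22
  188.61.236.0/22
Subnets: 188.61.232.0/22, 188.61.236.0/22


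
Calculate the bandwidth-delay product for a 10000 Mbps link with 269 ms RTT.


BDP = bandwidth * RTT
= 10000 Mbps * 269 ms
= 10000 * 1e6 * 269 / 1000 bits
= 2690000000 bits
= 336250000 bytes
= 328369.1406 KB
BDP = 2690000000 bits (336250000 bytes)


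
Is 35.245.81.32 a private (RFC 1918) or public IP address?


RFC 1918 private ranges:
  10.0.0.0/8 (10.0.0.0 - 10.255.255.255)
  172.16.0.0/12 (172.16.0.0 - 172.31.255.255)
  192.168.0.0/16 (192.168.0.0 - 192.168.255.255)
Public (not in any RFC 1918 range)


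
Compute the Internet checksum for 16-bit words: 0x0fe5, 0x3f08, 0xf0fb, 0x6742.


Sum all words (with carry folding):
+ 0x0fe5 = 0x0fe5
+ 0x3f08 = 0x4eed
+ 0xf0fb = 0x3fe9
+ 0x6742 = 0xa72b
One's complement: ~0xa72b
Checksum = 0x58d4


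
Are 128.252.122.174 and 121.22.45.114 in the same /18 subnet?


Mask: 255.255.192.0
128.252.122.174 AND mask = 128.252.64.0
121.22.45.114 AND mask = 121.22.0.0
No, different subnets (128.252.64.0 vs 121.22.0.0)


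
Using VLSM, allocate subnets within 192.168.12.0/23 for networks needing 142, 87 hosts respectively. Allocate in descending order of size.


142 hosts -> /24 (254 usable): 192.168.12.0/24
87 hosts -> /25 (126 usable): 192.168.13.0/25
Allocation: 192.168.12.0/24 (142 hosts, 254 usable); 192.168.13.0/25 (87 hosts, 126 usable)


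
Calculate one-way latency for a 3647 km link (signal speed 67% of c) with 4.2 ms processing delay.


Speed = 0.67 * 3e5 km/s = 201000 km/s
Propagation delay = 3647 / 201000 = 0.0181 s = 18.1443 ms
Processing delay = 4.2 ms
Total one-way latency = 22.3443 ms


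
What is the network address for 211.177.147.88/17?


IP:   11010011.10110001.10010011.01011000
Mask: 11111111.11111111.10000000.00000000
AND operation:
Net:  11010011.10110001.10000000.00000000
Network: 211.177.128.0/17


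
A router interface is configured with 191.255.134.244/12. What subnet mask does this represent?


/12 means 12 network bits, 20 host bits
Binary: 11111111111100000000000000000000
Mask: 255.240.0.0


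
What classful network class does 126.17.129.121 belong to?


First octet: 126
Binary: 01111110
0xxxxxxx -> Class A (1-126)
Class A, default mask 255.0.0.0 (/8)


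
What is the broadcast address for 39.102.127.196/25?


Network: 39.102.127.128/25
Host bits = 7
Set all host bits to 1:
Broadcast: 39.102.127.255


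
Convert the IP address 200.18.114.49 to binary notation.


200 = 11001000
18 = 00010010
114 = 01110010
49 = 00110001
Binary: 11001000.00010010.01110010.00110001


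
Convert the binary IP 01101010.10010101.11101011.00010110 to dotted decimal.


01101010 = 106
10010101 = 149
11101011 = 235
00010110 = 22
IP: 106.149.235.22


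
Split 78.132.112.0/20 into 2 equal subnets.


New prefix = 20 + 1 = 21
Each subnet has 2048 addresses
  78.132.112.0/21
  78.132.120.0/21
Subnets: 78.132.112.0/21, 78.132.120.0/21


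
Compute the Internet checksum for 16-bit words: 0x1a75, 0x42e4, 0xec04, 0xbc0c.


Sum all words (with carry folding):
+ 0x1a75 = 0x1a75
+ 0x42e4 = 0x5d59
+ 0xec04 = 0x495e
+ 0xbc0c = 0x056b
One's complement: ~0x056b
Checksum = 0xfa94


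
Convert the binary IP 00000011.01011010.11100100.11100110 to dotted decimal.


00000011 = 3
01011010 = 90
11100100 = 228
11100110 = 230
IP: 3.90.228.230


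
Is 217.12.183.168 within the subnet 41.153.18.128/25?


Subnet network: 41.153.18.128
Test IP AND mask: 217.12.183.128
No, 217.12.183.168 is not in 41.153.18.128/25


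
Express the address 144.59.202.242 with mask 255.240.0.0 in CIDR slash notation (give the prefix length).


Binary: 11111111.11110000.00000000.00000000
Count leading 1s
Prefix: /12


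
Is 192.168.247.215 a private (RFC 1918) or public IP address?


RFC 1918 private ranges:
  10.0.0.0/8 (10.0.0.0 - 10.255.255.255)
  172.16.0.0/12 (172.16.0.0 - 172.31.255.255)
  192.168.0.0/16 (192.168.0.0 - 192.168.255.255)
Private (in 192.168.0.0/16)


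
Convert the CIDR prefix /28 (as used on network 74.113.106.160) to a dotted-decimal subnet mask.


/28 means 28 network bits, 4 host bits
Binary: 11111111111111111111111111110000
Mask: 255.255.255.240


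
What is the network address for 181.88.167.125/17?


IP:   10110101.01011000.10100111.01111101
Mask: 11111111.11111111.10000000.00000000
AND operation:
Net:  10110101.01011000.10000000.00000000
Network: 181.88.128.0/17


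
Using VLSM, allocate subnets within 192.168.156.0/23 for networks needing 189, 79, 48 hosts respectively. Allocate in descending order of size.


189 hosts -> /24 (254 usable): 192.168.156.0/24
79 hosts -> /25 (126 usable): 192.168.157.0/25
48 hosts -> /26 (62 usable): 192.168.157.128/26
Allocation: 192.168.156.0/24 (189 hosts, 254 usable); 192.168.157.0/25 (79 hosts, 126 usable); 192.168.157.128/26 (48 hosts, 62 usable)


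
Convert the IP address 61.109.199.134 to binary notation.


61 = 00111101
109 = 01101101
199 = 11000111
134 = 10000110
Binary: 00111101.01101101.11000111.10000110


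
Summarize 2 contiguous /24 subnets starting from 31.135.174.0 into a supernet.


Original prefix: /24
Number of subnets: 2 = 2^1
New prefix = 24 - 1 = 23
Supernet: 31.135.174.0/23


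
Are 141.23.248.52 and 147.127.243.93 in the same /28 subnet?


Mask: 255.255.255.240
141.23.248.52 AND mask = 141.23.248.48
147.127.243.93 AND mask = 147.127.243.80
No, different subnets (141.23.248.48 vs 147.127.243.80)


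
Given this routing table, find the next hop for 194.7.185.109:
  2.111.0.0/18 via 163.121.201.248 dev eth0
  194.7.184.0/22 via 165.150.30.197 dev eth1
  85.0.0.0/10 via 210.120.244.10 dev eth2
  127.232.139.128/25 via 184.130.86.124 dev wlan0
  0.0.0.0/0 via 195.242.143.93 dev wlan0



Longest prefix match for 194.7.185.109:
  /18 2.111.0.0: no
  /22 194.7.184.0: MATCH
  /10 85.0.0.0: no
  /25 127.232.139.128: no
  /0 0.0.0.0: MATCH
Selected: next-hop 165.150.30.197 via eth1 (matched /22)


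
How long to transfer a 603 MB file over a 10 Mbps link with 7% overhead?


Effective throughput = 10 * (1 - 7/100) = 9.3 Mbps
File size in Mb = 603 * 8 = 4824 Mb
Time = 4824 / 9.3
Time = 518.7097 seconds


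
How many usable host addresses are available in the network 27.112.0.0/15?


Host bits = 32 - 15 = 17
Total addresses = 2^17 = 131072
Usable = total - 2 (network and broadcast)
Usable hosts: 131070


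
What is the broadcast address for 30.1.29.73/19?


Network: 30.1.0.0/19
Host bits = 13
Set all host bits to 1:
Broadcast: 30.1.31.255


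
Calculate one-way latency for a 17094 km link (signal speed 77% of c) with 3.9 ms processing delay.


Speed = 0.77 * 3e5 km/s = 231000 km/s
Propagation delay = 17094 / 231000 = 0.074 s = 74 ms
Processing delay = 3.9 ms
Total one-way latency = 77.9 ms


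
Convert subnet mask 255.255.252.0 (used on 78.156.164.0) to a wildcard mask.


Subnet mask: 255.255.252.0
Wildcard = 255.255.255.255 - subnet mask
255 - 255 = 0
255 - 255 = 0
255 - 252 = 3
255 - 0 = 255
Wildcard: 0.0.3.255


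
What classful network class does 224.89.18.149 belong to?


First octet: 224
Binary: 11100000
1110xxxx -> Class D (224-239)
Class D (multicast), default mask N/A


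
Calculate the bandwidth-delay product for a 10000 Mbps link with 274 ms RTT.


BDP = bandwidth * RTT
= 10000 Mbps * 274 ms
= 10000 * 1e6 * 274 / 1000 bits
= 2740000000 bits
= 342500000 bytes
= 334472.6562 KB
BDP = 2740000000 bits (342500000 bytes)


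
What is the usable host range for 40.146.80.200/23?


Network: 40.146.80.0
Broadcast: 40.146.81.255
First usable = network + 1
Last usable = broadcast - 1
Range: 40.146.80.1 to 40.146.81.254


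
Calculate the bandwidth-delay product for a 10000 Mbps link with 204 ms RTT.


BDP = bandwidth * RTT
= 10000 Mbps * 204 ms
= 10000 * 1e6 * 204 / 1000 bits
= 2040000000 bits
= 255000000 bytes
= 249023.4375 KB
BDP = 2040000000 bits (255000000 bytes)


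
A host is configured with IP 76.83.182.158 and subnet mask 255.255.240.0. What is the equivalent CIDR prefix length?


Binary: 11111111.11111111.11110000.00000000
Count leading 1s
Prefix: /20


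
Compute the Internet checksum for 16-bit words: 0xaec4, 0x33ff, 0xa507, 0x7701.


Sum all words (with carry folding):
+ 0xaec4 = 0xaec4
+ 0x33ff = 0xe2c3
+ 0xa507 = 0x87cb
+ 0x7701 = 0xfecc
One's complement: ~0xfecc
Checksum = 0x0133


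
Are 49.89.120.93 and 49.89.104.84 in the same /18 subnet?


Mask: 255.255.192.0
49.89.120.93 AND mask = 49.89.64.0
49.89.104.84 AND mask = 49.89.64.0
Yes, same subnet (49.89.64.0)


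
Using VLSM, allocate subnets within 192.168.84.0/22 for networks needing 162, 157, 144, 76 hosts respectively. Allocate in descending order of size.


162 hosts -> /24 (254 usable): 192.168.84.0/24
157 hosts -> /24 (254 usable): 192.168.85.0/24
144 hosts -> /24 (254 usable): 192.168.86.0/24
76 hosts -> /25 (126 usable): 192.168.87.0/25
Allocation: 192.168.84.0/24 (162 hosts, 254 usable); 192.168.85.0/24 (157 hosts, 254 usable); 192.168.86.0/24 (144 hosts, 254 usable); 192.168.87.0/25 (76 hosts, 126 usable)


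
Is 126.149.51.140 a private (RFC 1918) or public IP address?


RFC 1918 private ranges:
  10.0.0.0/8 (10.0.0.0 - 10.255.255.255)
  172.16.0.0/12 (172.16.0.0 - 172.31.255.255)
  192.168.0.0/16 (192.168.0.0 - 192.168.255.255)
Public (not in any RFC 1918 range)


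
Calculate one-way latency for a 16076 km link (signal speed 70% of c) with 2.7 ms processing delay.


Speed = 0.7 * 3e5 km/s = 210000 km/s
Propagation delay = 16076 / 210000 = 0.0766 s = 76.5524 ms
Processing delay = 2.7 ms
Total one-way latency = 79.2524 ms


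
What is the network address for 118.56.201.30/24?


IP:   01110110.00111000.11001001.00011110
Mask: 11111111.11111111.11111111.00000000
AND operation:
Net:  01110110.00111000.11001001.00000000
Network: 118.56.201.0/24


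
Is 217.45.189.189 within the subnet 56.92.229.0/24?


Subnet network: 56.92.229.0
Test IP AND mask: 217.45.189.0
No, 217.45.189.189 is not in 56.92.229.0/24


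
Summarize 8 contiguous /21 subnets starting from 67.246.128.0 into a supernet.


Original prefix: /21
Number of subnets: 8 = 2^3
New prefix = 21 - 3 = 18
Supernet: 67.246.128.0/18


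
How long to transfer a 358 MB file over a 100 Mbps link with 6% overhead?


Effective throughput = 100 * (1 - 6/100) = 94 Mbps
File size in Mb = 358 * 8 = 2864 Mb
Time = 2864 / 94
Time = 30.4681 seconds


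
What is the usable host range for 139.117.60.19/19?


Network: 139.117.32.0
Broadcast: 139.117.63.255
First usable = network + 1
Last usable = broadcast - 1
Range: 139.117.32.1 to 139.117.63.254


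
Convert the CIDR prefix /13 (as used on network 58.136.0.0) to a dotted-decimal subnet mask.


/13 means 13 network bits, 19 host bits
Binary: 11111111111110000000000000000000
Mask: 255.248.0.0


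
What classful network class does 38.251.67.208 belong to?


First octet: 38
Binary: 00100110
0xxxxxxx -> Class A (1-126)
Class A, default mask 255.0.0.0 (/8)


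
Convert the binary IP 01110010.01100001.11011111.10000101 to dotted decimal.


01110010 = 114
01100001 = 97
11011111 = 223
10000101 = 133
IP: 114.97.223.133


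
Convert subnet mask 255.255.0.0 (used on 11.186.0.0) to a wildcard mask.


Subnet mask: 255.255.0.0
Wildcard = 255.255.255.255 - subnet mask
255 - 255 = 0
255 - 255 = 0
255 - 0 = 255
255 - 0 = 255
Wildcard: 0.0.255.255


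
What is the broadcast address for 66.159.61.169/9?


Network: 66.128.0.0/9
Host bits = 23
Set all host bits to 1:
Broadcast: 66.255.255.255


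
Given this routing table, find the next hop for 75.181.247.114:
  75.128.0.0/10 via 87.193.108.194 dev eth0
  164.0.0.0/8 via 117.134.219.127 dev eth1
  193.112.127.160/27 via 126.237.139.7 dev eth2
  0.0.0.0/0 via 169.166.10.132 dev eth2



Longest prefix match for 75.181.247.114:
  /10 75.128.0.0: MATCH
  /8 164.0.0.0: no
  /27 193.112.127.160: no
  /0 0.0.0.0: MATCH
Selected: next-hop 87.193.108.194 via eth0 (matched /10)


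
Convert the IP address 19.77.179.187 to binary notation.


19 = 00010011
77 = 01001101
179 = 10110011
187 = 10111011
Binary: 00010011.01001101.10110011.10111011


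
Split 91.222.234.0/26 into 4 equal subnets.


New prefix = 26 + 2 = 28
Each subnet has 16 addresses
  91.222.234.0/28
  91.222.234.16/28
  91.222.234.32/28
  91.222.234.48/28
Subnets: 91.222.234.0/28, 91.222.234.16/28, 91.222.234.32/28, 91.222.234.48/28


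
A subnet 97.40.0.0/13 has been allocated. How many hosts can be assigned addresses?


Host bits = 32 - 13 = 19
Total addresses = 2^19 = 524288
Usable = total - 2 (network and broadcast)
Usable hosts: 524286


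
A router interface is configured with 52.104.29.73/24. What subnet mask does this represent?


/24 means 24 network bits, 8 host bits
Binary: 11111111111111111111111100000000
Mask: 255.255.255.0


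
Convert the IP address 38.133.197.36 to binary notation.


38 = 00100110
133 = 10000101
197 = 11000101
36 = 00100100
Binary: 00100110.10000101.11000101.00100100


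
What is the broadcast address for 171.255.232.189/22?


Network: 171.255.232.0/22
Host bits = 10
Set all host bits to 1:
Broadcast: 171.255.235.255


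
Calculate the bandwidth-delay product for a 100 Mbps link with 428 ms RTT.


BDP = bandwidth * RTT
= 100 Mbps * 428 ms
= 100 * 1e6 * 428 / 1000 bits
= 42800000 bits
= 5350000 bytes
= 5224.6094 KB
BDP = 42800000 bits (5350000 bytes)


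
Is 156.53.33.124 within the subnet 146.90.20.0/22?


Subnet network: 146.90.20.0
Test IP AND mask: 156.53.32.0
No, 156.53.33.124 is not in 146.90.20.0/22


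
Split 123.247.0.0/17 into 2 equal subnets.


New prefix = 17 + 1 = 18
Each subnet has 16384 addresses
  123.247.0.0/18
  123.247.64.0/18
Subnets: 123.247.0.0/18, 123.247.64.0/18


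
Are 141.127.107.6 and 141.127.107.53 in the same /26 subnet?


Mask: 255.255.255.192
141.127.107.6 AND mask = 141.127.107.0
141.127.107.53 AND mask = 141.127.107.0
Yes, same subnet (141.127.107.0)


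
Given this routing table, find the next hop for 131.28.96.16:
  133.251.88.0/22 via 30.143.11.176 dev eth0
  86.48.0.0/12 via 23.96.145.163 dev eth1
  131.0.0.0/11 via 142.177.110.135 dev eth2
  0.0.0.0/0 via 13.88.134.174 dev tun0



Longest prefix match for 131.28.96.16:
  /22 133.251.88.0: no
  /12 86.48.0.0: no
  /11 131.0.0.0: MATCH
  /0 0.0.0.0: MATCH
Selected: next-hop 142.177.110.135 via eth2 (matched /11)


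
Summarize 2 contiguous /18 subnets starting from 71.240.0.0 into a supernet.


Original prefix: /18
Number of subnets: 2 = 2^1
New prefix = 18 - 1 = 17
Supernet: 71.240.0.0/17


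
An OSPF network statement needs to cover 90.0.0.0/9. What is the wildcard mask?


Subnet mask: 255.128.0.0
Wildcard = 255.255.255.255 - subnet mask
255 - 255 = 0
255 - 128 = 127
255 - 0 = 255
255 - 0 = 255
Wildcard: 0.127.255.255


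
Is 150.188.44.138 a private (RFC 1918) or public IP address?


RFC 1918 private ranges:
  10.0.0.0/8 (10.0.0.0 - 10.255.255.255)
  172.16.0.0/12 (172.16.0.0 - 172.31.255.255)
  192.168.0.0/16 (192.168.0.0 - 192.168.255.255)
Public (not in any RFC 1918 range)


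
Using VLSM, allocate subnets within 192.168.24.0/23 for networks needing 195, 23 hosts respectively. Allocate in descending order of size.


195 hosts -> /24 (254 usable): 192.168.24.0/24
23 hosts -> /27 (30 usable): 192.168.25.0/27
Allocation: 192.168.24.0/24 (195 hosts, 254 usable); 192.168.25.0/27 (23 hosts, 30 usable)


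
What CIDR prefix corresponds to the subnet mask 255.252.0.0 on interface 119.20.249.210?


Binary: 11111111.11111100.00000000.00000000
Count leading 1s
Prefix: /14


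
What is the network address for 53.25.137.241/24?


IP:   00110101.00011001.10001001.11110001
Mask: 11111111.11111111.11111111.00000000
AND operation:
Net:  00110101.00011001.10001001.00000000
Network: 53.25.137.0/24


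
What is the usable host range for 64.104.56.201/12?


Network: 64.96.0.0
Broadcast: 64.111.255.255
First usable = network + 1
Last usable = broadcast - 1
Range: 64.96.0.1 to 64.111.255.254


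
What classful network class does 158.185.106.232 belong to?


First octet: 158
Binary: 10011110
10xxxxxx -> Class B (128-191)
Class B, default mask 255.255.0.0 (/16)


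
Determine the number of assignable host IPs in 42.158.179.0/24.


Host bits = 32 - 24 = 8
Total addresses = 2^8 = 256
Usable = total - 2 (network and broadcast)
Usable hosts: 254


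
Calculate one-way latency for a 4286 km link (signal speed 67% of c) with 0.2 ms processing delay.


Speed = 0.67 * 3e5 km/s = 201000 km/s
Propagation delay = 4286 / 201000 = 0.0213 s = 21.3234 ms
Processing delay = 0.2 ms
Total one-way latency = 21.5234 ms


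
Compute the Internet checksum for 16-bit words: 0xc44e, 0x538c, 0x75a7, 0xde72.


Sum all words (with carry folding):
+ 0xc44e = 0xc44e
+ 0x538c = 0x17db
+ 0x75a7 = 0x8d82
+ 0xde72 = 0x6bf5
One's complement: ~0x6bf5
Checksum = 0x940a


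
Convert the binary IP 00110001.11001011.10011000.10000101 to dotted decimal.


00110001 = 49
11001011 = 203
10011000 = 152
10000101 = 133
IP: 49.203.152.133


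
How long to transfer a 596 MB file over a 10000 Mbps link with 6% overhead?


Effective throughput = 10000 * (1 - 6/100) = 9400 Mbps
File size in Mb = 596 * 8 = 4768 Mb
Time = 4768 / 9400
Time = 0.5072 seconds


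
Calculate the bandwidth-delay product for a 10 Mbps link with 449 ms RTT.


BDP = bandwidth * RTT
= 10 Mbps * 449 ms
= 10 * 1e6 * 449 / 1000 bits
= 4490000 bits
= 561250 bytes
= 548.0957 KB
BDP = 4490000 bits (561250 bytes)


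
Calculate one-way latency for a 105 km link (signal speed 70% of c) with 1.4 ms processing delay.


Speed = 0.7 * 3e5 km/s = 210000 km/s
Propagation delay = 105 / 210000 = 0.0005 s = 0.5 ms
Processing delay = 1.4 ms
Total one-way latency = 1.9 ms


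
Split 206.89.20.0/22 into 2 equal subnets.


New prefix = 22 + 1 = 23
Each subnet has 512 addresses
  206.89.20.0/23
  206.89.22.0/23
Subnets: 206.89.20.0/23, 206.89.22.0/23


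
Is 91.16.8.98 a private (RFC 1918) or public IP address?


RFC 1918 private ranges:
  10.0.0.0/8 (10.0.0.0 - 10.255.255.255)
  172.16.0.0/12 (172.16.0.0 - 172.31.255.255)
  192.168.0.0/16 (192.168.0.0 - 192.168.255.255)
Public (not in any RFC 1918 range)


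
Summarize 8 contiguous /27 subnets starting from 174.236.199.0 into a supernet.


Original prefix: /27
Number of subnets: 8 = 2^3
New prefix = 27 - 3 = 24
Supernet: 174.236.199.0/24


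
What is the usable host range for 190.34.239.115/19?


Network: 190.34.224.0
Broadcast: 190.34.255.255
First usable = network + 1
Last usable = broadcast - 1
Range: 190.34.224.1 to 190.34.255.254


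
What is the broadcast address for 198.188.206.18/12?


Network: 198.176.0.0/12
Host bits = 20
Set all host bits to 1:
Broadcast: 198.191.255.255


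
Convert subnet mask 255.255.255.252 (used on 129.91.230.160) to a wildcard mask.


Subnet mask: 255.255.255.252
Wildcard = 255.255.255.255 - subnet mask
255 - 255 = 0
255 - 255 = 0
255 - 255 = 0
255 - 252 = 3
Wildcard: 0.0.0.3


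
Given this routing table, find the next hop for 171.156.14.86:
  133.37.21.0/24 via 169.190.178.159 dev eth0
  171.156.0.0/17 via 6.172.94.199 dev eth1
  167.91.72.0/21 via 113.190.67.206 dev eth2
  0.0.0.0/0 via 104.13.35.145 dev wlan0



Longest prefix match for 171.156.14.86:
  /24 133.37.21.0: no
  /17 171.156.0.0: MATCH
  /21 167.91.72.0: no
  /0 0.0.0.0: MATCH
Selected: next-hop 6.172.94.199 via eth1 (matched /17)


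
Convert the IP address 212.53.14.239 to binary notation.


212 = 11010100
53 = 00110101
14 = 00001110
239 = 11101111
Binary: 11010100.00110101.00001110.11101111


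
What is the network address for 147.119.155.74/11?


IP:   10010011.01110111.10011011.01001010
Mask: 11111111.11100000.00000000.00000000
AND operation:
Net:  10010011.01100000.00000000.00000000
Network: 147.96.0.0/11


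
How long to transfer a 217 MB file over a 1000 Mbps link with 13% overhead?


Effective throughput = 1000 * (1 - 13/100) = 870 Mbps
File size in Mb = 217 * 8 = 1736 Mb
Time = 1736 / 870
Time = 1.9954 seconds


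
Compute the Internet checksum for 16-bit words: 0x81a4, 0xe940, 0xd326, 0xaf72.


Sum all words (with carry folding):
+ 0x81a4 = 0x81a4
+ 0xe940 = 0x6ae5
+ 0xd326 = 0x3e0c
+ 0xaf72 = 0xed7e
One's complement: ~0xed7e
Checksum = 0x1281


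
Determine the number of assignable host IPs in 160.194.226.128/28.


Host bits = 32 - 28 = 4
Total addresses = 2^4 = 16
Usable = total - 2 (network and broadcast)
Usable hosts: 14


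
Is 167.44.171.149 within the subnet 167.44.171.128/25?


Subnet network: 167.44.171.128
Test IP AND mask: 167.44.171.128
Yes, 167.44.171.149 is in 167.44.171.128/25


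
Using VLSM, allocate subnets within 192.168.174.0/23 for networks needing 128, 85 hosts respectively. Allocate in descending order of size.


128 hosts -> /24 (254 usable): 192.168.174.0/24
85 hosts -> /25 (126 usable): 192.168.175.0/25
Allocation: 192.168.174.0/24 (128 hosts, 254 usable); 192.168.175.0/25 (85 hosts, 126 usable)


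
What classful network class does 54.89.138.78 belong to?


First octet: 54
Binary: 00110110
0xxxxxxx -> Class A (1-126)
Class A, default mask 255.0.0.0 (/8)


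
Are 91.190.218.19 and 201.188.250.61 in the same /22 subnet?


Mask: 255.255.252.0
91.190.218.19 AND mask = 91.190.216.0
201.188.250.61 AND mask = 201.188.248.0
No, different subnets (91.190.216.0 vs 201.188.248.0)


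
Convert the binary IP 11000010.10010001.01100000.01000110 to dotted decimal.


11000010 = 194
10010001 = 145
01100000 = 96
01000110 = 70
IP: 194.145.96.70


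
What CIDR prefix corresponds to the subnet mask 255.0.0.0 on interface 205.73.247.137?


Binary: 11111111.00000000.00000000.00000000
Count leading 1s
Prefix: /8
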